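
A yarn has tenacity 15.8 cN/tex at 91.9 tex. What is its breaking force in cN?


Formula: Breaking force = Tenacity * Linear density
F = 15.8 cN/tex * 91.9 tex
F = 1452.02 cN

1452.02 cN


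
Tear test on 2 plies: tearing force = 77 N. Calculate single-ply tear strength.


Formula: Per-ply strength = Total force / Number of plies
Per-ply = 77 N / 2
Per-ply = 38.5 N

38.5 N


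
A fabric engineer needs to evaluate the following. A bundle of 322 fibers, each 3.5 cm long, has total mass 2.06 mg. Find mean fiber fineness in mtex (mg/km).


Formula: fineness (mtex) = mass (mg) / total length (km) = (mass_mg / total_length_m) * 1000
Step 1: Convert fiber length: 3.5 cm = 0.035 m
Step 2: Total fiber length = 322 * 0.035 = 11.27 m
Step 3: Linear density = 2.06 mg / 11.27 m = 0.1828 mg/m
Step 4: fineness = 0.1828 * 1000 = 182.8 mtex

182.8 mtex


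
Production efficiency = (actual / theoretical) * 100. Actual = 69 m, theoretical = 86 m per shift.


Formula: Efficiency% = (Actual output / Theoretical output) * 100
Efficiency% = (69 / 86) * 100
Efficiency% = 0.802326 * 100 = 80.2326% ≈ 80.2%

80.2%


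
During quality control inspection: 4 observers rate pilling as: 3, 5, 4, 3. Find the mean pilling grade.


Formula: Mean = sum / count
Sum = 3 + 5 + 4 + 3 = 15
Mean = 15 / 4 = 3.8

3.8


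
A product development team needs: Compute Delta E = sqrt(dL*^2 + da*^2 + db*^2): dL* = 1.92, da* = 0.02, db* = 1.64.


Formula: Delta E = sqrt(dL*^2 + da*^2 + db*^2)
Step 1: dL*^2 = 1.92^2 = 3.6864
Step 2: da*^2 = 0.02^2 = 0.0004
Step 3: db*^2 = 1.64^2 = 2.6896
Step 4: Sum = 3.6864 + 0.0004 + 2.6896 = 6.3764
Step 5: Delta E = sqrt(6.3764) = 2.53

2.53 Delta E


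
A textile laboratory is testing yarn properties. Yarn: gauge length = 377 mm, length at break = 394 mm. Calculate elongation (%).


Formula: Elongation (%) = ((L_break - L0) / L0) * 100
Step 1: Extension = 394 - 377 = 17 mm
Step 2: Elongation = (17 / 377) * 100
Step 3: Elongation = 0.045093 * 100 = 4.5093% ≈ 4.5%

4.5%


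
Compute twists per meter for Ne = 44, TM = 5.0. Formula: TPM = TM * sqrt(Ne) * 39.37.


Formula: TPM = TM * sqrt(Ne) * 39.37
Step 1: sqrt(Ne) = sqrt(44) = 6.6332
Step 2: TM * sqrt(Ne) = 5.0 * 6.6332 = 33.166
Step 3: TPM = 33.166 * 39.37 = 1306 twists/m

1306 twists/m


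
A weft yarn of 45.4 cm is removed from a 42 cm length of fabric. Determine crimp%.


Formula: Crimp% = ((L_yarn - L_fabric) / L_fabric) * 100
Step 1: Extension = 45.4 - 42 = 3.4 cm
Step 2: Crimp% = (3.4 / 42) * 100
Step 3: Crimp% = 0.080952 * 100 = 8.0952% ≈ 8.1%

8.1%


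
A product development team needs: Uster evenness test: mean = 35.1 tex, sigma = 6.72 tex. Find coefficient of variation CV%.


Formula: CV% = (standard deviation / mean) * 100
Step 1: Ratio = 6.72 / 35.1 = 0.191453
Step 2: CV% = 0.191453 * 100 = 19.1453% ≈ 19.1%

19.1%


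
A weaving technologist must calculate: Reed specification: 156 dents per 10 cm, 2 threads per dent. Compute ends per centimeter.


Formula: EPC = (dents per 10 cm * ends per dent) / 10
Step 1: Total ends per 10 cm = 156 * 2 = 312
Step 2: EPC = 312 / 10 = 31.2 ends/cm

31.2 ends/cm


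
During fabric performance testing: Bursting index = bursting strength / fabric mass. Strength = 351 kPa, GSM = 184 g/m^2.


Formula: Bursting Index = Bursting Strength / Fabric GSM
BI = 351 kPa / 184 g/m^2
BI = 1.908 kPa/(g/m^2)

1.908 kPa/(g/m^2)


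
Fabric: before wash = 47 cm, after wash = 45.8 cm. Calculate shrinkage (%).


Formula: Shrinkage% = ((L_before - L_after) / L_before) * 100
Step 1: Shrinkage = 47 - 45.8 = 1.2 cm
Step 2: Shrinkage% = (1.2 / 47) * 100
Step 3: Shrinkage% = 0.025532 * 100 = 2.5532% ≈ 2.6%

2.6%


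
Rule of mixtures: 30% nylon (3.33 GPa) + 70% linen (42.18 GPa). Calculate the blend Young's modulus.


Formula: Blend property = (fraction_A * property_A) + (fraction_B * property_B)
Step 1: Contribution A = 30/100 * 3.33 GPa = 0.999 GPa
Step 2: Contribution B = 70/100 * 42.18 GPa = 29.526 GPa
Step 3: Blend Young's modulus = 0.999 + 29.526 = 30.525 GPa

30.525 GPa


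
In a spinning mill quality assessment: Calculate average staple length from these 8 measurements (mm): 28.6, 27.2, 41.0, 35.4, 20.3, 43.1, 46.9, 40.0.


Formula: Mean = sum of lengths / count
Sum = 28.6 + 27.2 + 41.0 + 35.4 + 20.3 + 43.1 + 46.9 + 40.0
Sum = 282.5 mm
Mean = 282.5 / 8 = 35.31 mm

35.31 mm


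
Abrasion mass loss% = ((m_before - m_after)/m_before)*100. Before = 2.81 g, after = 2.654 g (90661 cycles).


Formula: Mass loss% = ((m_before - m_after) / m_before) * 100
Step 1: Mass loss = 2.81 - 2.654 = 0.156 g
Step 2: Ratio = 0.156 / 2.81 = 0.055516
Step 3: Mass loss% = 0.055516 * 100 = 5.5516% ≈ 5.55%

5.55%


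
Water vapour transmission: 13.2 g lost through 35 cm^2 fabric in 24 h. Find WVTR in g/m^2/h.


Formula: WVTR = mass_loss / (area * time)
Step 1: Convert area: 35 cm^2 = 0.0035 m^2
Step 2: WVTR = 13.2 g / (0.0035 m^2 * 24 h)
Step 3: WVTR = 13.2 / 0.084 = 157.1 g/m^2/h

157.1 g/m^2/h


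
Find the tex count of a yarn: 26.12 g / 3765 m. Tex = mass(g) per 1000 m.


Formula: Tex = (mass_g / length_m) * 1000
Substituting: Tex = (26.12 / 3765) * 1000
Intermediate: 26.12 / 3765 = 0.00693758 g/m
Tex = 0.00693758 * 1000 = 6.94 tex

6.94 tex


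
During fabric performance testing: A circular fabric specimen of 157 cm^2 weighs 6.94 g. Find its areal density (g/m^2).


Formula: GSM = mass_g / area_m2
Step 1: Convert area: 157 cm^2 = 157 / 10000 = 0.0157 m^2
Step 2: GSM = 6.94 g / 0.0157 m^2 = 442.0 g/m^2

442.0 g/m^2


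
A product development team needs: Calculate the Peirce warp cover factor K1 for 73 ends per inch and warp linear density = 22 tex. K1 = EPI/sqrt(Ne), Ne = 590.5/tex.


Formula: K1 = EPI / sqrt(Ne), with Ne = 590.5 / tex_warp
Step 1: Ne = 590.5 / 22 = 26.841
Step 2: sqrt(Ne) = sqrt(26.841) = 5.1808
Step 3: K1 = 73 / 5.1808 = 14.1

14.1


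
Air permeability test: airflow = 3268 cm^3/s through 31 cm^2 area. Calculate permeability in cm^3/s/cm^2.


Formula: Air Permeability = Airflow / Test Area
AP = 3268 cm^3/s / 31 cm^2
AP = 105.4 cm^3/s/cm^2

105.4 cm^3/s/cm^2


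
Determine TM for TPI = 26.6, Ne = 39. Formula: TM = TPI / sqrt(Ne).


Formula: TM = TPI / sqrt(Ne)
Step 1: sqrt(Ne) = sqrt(39) = 6.245
Step 2: TM = 26.6 / 6.245 = 4.26

4.26 TM


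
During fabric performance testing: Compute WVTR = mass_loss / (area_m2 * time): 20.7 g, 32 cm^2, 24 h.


Formula: WVTR = mass_loss / (area * time)
Step 1: Convert area: 32 cm^2 = 0.0032 m^2
Step 2: WVTR = 20.7 g / (0.0032 m^2 * 24 h)
Step 3: WVTR = 20.7 / 0.0768 = 269.5 g/m^2/h

269.5 g/m^2/h


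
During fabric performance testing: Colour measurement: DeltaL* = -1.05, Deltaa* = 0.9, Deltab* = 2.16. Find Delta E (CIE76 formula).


Formula: Delta E = sqrt(dL*^2 + da*^2 + db*^2)
Step 1: dL*^2 = (-1.05)^2 = 1.1025
Step 2: da*^2 = 0.9^2 = 0.81
Step 3: db*^2 = 2.16^2 = 4.6656
Step 4: Sum = 1.1025 + 0.81 + 4.6656 = 6.5781
Step 5: Delta E = sqrt(6.5781) = 2.56

2.56 Delta E


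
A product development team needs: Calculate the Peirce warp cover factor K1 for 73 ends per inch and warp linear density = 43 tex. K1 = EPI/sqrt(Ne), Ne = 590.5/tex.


Formula: K1 = EPI / sqrt(Ne), with Ne = 590.5 / tex_warp
Step 1: Ne = 590.5 / 43 = 13.733
Step 2: sqrt(Ne) = sqrt(13.733) = 3.7058
Step 3: K1 = 73 / 3.7058 = 19.7

19.7


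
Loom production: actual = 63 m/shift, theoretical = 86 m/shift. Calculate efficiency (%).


Formula: Efficiency% = (Actual output / Theoretical output) * 100
Efficiency% = (63 / 86) * 100
Efficiency% = 0.732558 * 100 = 73.2558% ≈ 73.3%

73.3%


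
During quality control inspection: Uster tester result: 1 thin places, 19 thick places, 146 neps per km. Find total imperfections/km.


Formula: Total = thin places + thick places + neps
Total = 1 + 19 + 146
Total = 166 imperfections/km

166 imperfections/km


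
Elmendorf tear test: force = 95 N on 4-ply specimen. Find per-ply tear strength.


Formula: Per-ply strength = Total force / Number of plies
Per-ply = 95 N / 4
Per-ply = 23.75 N

23.75 N


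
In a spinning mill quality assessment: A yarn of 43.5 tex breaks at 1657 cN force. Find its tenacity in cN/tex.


Formula: Tenacity = Breaking force / Linear density
Tenacity = 1657 cN / 43.5 tex
Tenacity = 38.09 cN/tex

38.09 cN/tex


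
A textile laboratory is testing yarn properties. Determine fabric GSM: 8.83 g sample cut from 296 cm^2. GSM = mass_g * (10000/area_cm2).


Formula: GSM = mass_g / area_m2
Step 1: Convert area: 296 cm^2 = 296 / 10000 = 0.0296 m^2
Step 2: GSM = 8.83 g / 0.0296 m^2 = 298.3 g/m^2

298.3 g/m^2


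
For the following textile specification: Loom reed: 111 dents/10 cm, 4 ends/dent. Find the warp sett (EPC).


Formula: EPC = (dents per 10 cm * ends per dent) / 10
Step 1: Total ends per 10 cm = 111 * 4 = 444
Step 2: EPC = 444 / 10 = 44.4 ends/cm

44.4 ends/cm


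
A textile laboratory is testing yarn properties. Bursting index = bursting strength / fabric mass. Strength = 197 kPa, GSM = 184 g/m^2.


Formula: Bursting Index = Bursting Strength / Fabric GSM
BI = 197 kPa / 184 g/m^2
BI = 1.071 kPa/(g/m^2)

1.071 kPa/(g/m^2)


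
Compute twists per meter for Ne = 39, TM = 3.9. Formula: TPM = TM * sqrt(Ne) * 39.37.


Formula: TPM = TM * sqrt(Ne) * 39.37
Step 1: sqrt(Ne) = sqrt(39) = 6.245
Step 2: TM * sqrt(Ne) = 3.9 * 6.245 = 24.3555
Step 3: TPM = 24.3555 * 39.37 = 959 twists/m

959 twists/m


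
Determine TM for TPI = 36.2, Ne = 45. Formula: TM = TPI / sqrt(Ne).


Formula: TM = TPI / sqrt(Ne)
Step 1: sqrt(Ne) = sqrt(45) = 6.7082
Step 2: TM = 36.2 / 6.7082 = 5.40

5.40 TM


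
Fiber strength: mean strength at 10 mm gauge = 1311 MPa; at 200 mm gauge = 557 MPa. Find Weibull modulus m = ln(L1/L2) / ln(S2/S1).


Formula: m = ln(L1/L2) / ln(S2/S1)
Step 1: ln(L1/L2) = ln(10/200) = -2.99573
Step 2: S2/S1 = 557/1311 = 0.42487
Step 3: ln(S2/S1) = ln(0.42487) = -0.85597
Step 4: m = -2.99573 / -0.85597 = 3.50

3.50 (Weibull m)


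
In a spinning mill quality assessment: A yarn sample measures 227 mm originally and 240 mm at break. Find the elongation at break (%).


Formula: Elongation (%) = ((L_break - L0) / L0) * 100
Step 1: Extension = 240 - 227 = 13 mm
Step 2: Elongation = (13 / 227) * 100
Step 3: Elongation = 0.057269 * 100 = 5.7269% ≈ 5.7%

5.7%


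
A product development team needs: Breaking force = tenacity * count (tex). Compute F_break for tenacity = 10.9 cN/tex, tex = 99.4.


Formula: Breaking force = Tenacity * Linear density
F = 10.9 cN/tex * 99.4 tex
F = 1083.46 cN

1083.46 cN


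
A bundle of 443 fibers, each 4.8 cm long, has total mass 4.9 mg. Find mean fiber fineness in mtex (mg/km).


Formula: fineness (mtex) = mass (mg) / total length (km) = (mass_mg / total_length_m) * 1000
Step 1: Convert fiber length: 4.8 cm = 0.048 m
Step 2: Total fiber length = 443 * 0.048 = 21.264 m
Step 3: Linear density = 4.9 mg / 21.264 m = 0.2304 mg/m
Step 4: fineness = 0.2304 * 1000 = 230.4 mtex

230.4 mtex


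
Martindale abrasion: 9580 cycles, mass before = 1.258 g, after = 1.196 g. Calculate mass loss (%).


Formula: Mass loss% = ((m_before - m_after) / m_before) * 100
Step 1: Mass loss = 1.258 - 1.196 = 0.062 g
Step 2: Ratio = 0.062 / 1.258 = 0.0492846
Step 3: Mass loss% = 0.0492846 * 100 = 4.92846% ≈ 4.93%

4.93%


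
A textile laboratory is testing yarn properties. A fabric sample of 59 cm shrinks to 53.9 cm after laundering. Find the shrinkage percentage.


Formula: Shrinkage% = ((L_before - L_after) / L_before) * 100
Step 1: Shrinkage = 59 - 53.9 = 5.1 cm
Step 2: Shrinkage% = (5.1 / 59) * 100
Step 3: Shrinkage% = 0.086441 * 100 = 8.6441% ≈ 8.6%

8.6%


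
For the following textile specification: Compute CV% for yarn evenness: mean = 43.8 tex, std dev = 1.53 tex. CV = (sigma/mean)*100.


Formula: CV% = (standard deviation / mean) * 100
Step 1: Ratio = 1.53 / 43.8 = 0.034932
Step 2: CV% = 0.034932 * 100 = 3.4932% ≈ 3.5%

3.5%


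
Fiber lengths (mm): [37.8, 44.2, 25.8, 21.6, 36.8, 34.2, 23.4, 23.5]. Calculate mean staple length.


Formula: Mean = sum of lengths / count
Sum = 37.8 + 44.2 + 25.8 + 21.6 + 36.8 + 34.2 + 23.4 + 23.5
Sum = 247.3 mm
Mean = 247.3 / 8 = 30.91 mm

30.91 mm


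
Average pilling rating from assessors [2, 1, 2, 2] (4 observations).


Formula: Mean = sum / count
Sum = 2 + 1 + 2 + 2 = 7
Mean = 7 / 4 = 1.8

1.8


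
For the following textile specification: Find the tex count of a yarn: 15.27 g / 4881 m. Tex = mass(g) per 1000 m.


Formula: Tex = (mass_g / length_m) * 1000
Substituting: Tex = (15.27 / 4881) * 1000
Intermediate: 15.27 / 4881 = 0.00312846 g/m
Tex = 0.00312846 * 1000 = 3.13 tex

3.13 tex


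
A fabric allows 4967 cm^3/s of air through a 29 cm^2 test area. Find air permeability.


Formula: Air Permeability = Airflow / Test Area
AP = 4967 cm^3/s / 29 cm^2
AP = 171.3 cm^3/s/cm^2

171.3 cm^3/s/cm^2


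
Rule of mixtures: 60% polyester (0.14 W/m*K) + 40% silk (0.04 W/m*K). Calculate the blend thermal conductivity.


Formula: Blend property = (fraction_A * property_A) + (fraction_B * property_B)
Step 1: Contribution A = 60/100 * 0.14 W/m*K = 0.084 W/m*K
Step 2: Contribution B = 40/100 * 0.04 W/m*K = 0.016 W/m*K
Step 3: Blend thermal conductivity = 0.084 + 0.016 = 0.1 W/m*K

0.1 W/m*K


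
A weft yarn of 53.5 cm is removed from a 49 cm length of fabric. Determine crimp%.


Formula: Crimp% = ((L_yarn - L_fabric) / L_fabric) * 100
Step 1: Extension = 53.5 - 49 = 4.5 cm
Step 2: Crimp% = (4.5 / 49) * 100
Step 3: Crimp% = 0.091837 * 100 = 9.1837% ≈ 9.2%

9.2%


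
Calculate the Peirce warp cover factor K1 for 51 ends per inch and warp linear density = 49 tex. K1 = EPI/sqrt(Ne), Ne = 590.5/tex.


Formula: K1 = EPI / sqrt(Ne), with Ne = 590.5 / tex_warp
Step 1: Ne = 590.5 / 49 = 12.051
Step 2: sqrt(Ne) = sqrt(12.051) = 3.4715
Step 3: K1 = 51 / 3.4715 = 14.7

14.7


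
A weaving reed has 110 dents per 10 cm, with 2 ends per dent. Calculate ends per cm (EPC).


Formula: EPC = (dents per 10 cm * ends per dent) / 10
Step 1: Total ends per 10 cm = 110 * 2 = 220
Step 2: EPC = 220 / 10 = 22.0 ends/cm

22.0 ends/cm


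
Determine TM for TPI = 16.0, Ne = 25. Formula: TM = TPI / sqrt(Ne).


Formula: TM = TPI / sqrt(Ne)
Step 1: sqrt(Ne) = sqrt(25) = 5
Step 2: TM = 16.0 / 5 = 3.20

3.20 TM


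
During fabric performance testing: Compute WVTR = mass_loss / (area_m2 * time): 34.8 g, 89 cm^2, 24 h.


Formula: WVTR = mass_loss / (area * time)
Step 1: Convert area: 89 cm^2 = 0.0089 m^2
Step 2: WVTR = 34.8 g / (0.0089 m^2 * 24 h)
Step 3: WVTR = 34.8 / 0.2136 = 162.9 g/m^2/h

162.9 g/m^2/h


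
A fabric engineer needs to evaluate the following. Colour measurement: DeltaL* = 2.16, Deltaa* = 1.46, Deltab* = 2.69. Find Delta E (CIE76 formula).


Formula: Delta E = sqrt(dL*^2 + da*^2 + db*^2)
Step 1: dL*^2 = 2.16^2 = 4.6656
Step 2: da*^2 = 1.46^2 = 2.1316
Step 3: db*^2 = 2.69^2 = 7.2361
Step 4: Sum = 4.6656 + 2.1316 + 7.2361 = 14.0333
Step 5: Delta E = sqrt(14.0333) = 3.75

3.75 Delta E


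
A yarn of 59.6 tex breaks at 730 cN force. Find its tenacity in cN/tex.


Formula: Tenacity = Breaking force / Linear density
Tenacity = 730 cN / 59.6 tex
Tenacity = 12.25 cN/tex

12.25 cN/tex


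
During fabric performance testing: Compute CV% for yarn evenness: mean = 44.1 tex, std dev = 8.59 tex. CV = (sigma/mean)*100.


Formula: CV% = (standard deviation / mean) * 100
Step 1: Ratio = 8.59 / 44.1 = 0.194785
Step 2: CV% = 0.194785 * 100 = 19.4785% ≈ 19.5%

19.5%


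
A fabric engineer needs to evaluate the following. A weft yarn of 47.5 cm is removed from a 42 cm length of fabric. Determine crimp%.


Formula: Crimp% = ((L_yarn - L_fabric) / L_fabric) * 100
Step 1: Extension = 47.5 - 42 = 5.5 cm
Step 2: Crimp% = (5.5 / 42) * 100
Step 3: Crimp% = 0.130952 * 100 = 13.0952% ≈ 13.1%

13.1%


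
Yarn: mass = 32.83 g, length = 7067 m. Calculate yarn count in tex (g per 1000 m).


Formula: Tex = (mass_g / length_m) * 1000
Substituting: Tex = (32.83 / 7067) * 1000
Intermediate: 32.83 / 7067 = 0.00464554 g/m
Tex = 0.00464554 * 1000 = 4.65 tex

4.65 tex


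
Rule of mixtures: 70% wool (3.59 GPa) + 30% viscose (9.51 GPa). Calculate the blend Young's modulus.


Formula: Blend property = (fraction_A * property_A) + (fraction_B * property_B)
Step 1: Contribution A = 70/100 * 3.59 GPa = 2.513 GPa
Step 2: Contribution B = 30/100 * 9.51 GPa = 2.853 GPa
Step 3: Blend Young's modulus = 2.513 + 2.853 = 5.366 GPa

5.366 GPa


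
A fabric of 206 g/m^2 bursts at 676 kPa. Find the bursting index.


Formula: Bursting Index = Bursting Strength / Fabric GSM
BI = 676 kPa / 206 g/m^2
BI = 3.282 kPa/(g/m^2)

3.282 kPa/(g/m^2)


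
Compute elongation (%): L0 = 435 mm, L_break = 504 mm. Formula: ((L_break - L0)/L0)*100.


Formula: Elongation (%) = ((L_break - L0) / L0) * 100
Step 1: Extension = 504 - 435 = 69 mm
Step 2: Elongation = (69 / 435) * 100
Step 3: Elongation = 0.158621 * 100 = 15.8621% ≈ 15.9%

15.9%


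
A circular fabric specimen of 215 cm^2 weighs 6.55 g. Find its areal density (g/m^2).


Formula: GSM = mass_g / area_m2
Step 1: Convert area: 215 cm^2 = 215 / 10000 = 0.0215 m^2
Step 2: GSM = 6.55 g / 0.0215 m^2 = 304.7 g/m^2

304.7 g/m^2


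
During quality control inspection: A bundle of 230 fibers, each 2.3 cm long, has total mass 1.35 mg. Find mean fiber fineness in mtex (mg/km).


Formula: fineness (mtex) = mass (mg) / total length (km) = (mass_mg / total_length_m) * 1000
Step 1: Convert fiber length: 2.3 cm = 0.023 m
Step 2: Total fiber length = 230 * 0.023 = 5.29 m
Step 3: Linear density = 1.35 mg / 5.29 m = 0.2552 mg/m
Step 4: fineness = 0.2552 * 1000 = 255.2 mtex

255.2 mtex


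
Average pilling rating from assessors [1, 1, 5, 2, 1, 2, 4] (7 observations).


Formula: Mean = sum / count
Sum = 1 + 1 + 5 + 2 + 1 + 2 + 4 = 16
Mean = 16 / 7 = 2.3

2.3


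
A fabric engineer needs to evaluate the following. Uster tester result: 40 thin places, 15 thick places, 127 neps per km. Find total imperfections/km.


Formula: Total = thin places + thick places + neps
Total = 40 + 15 + 127
Total = 182 imperfections/km

182 imperfections/km


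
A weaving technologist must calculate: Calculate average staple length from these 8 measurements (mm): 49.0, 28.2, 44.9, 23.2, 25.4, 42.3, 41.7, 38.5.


Formula: Mean = sum of lengths / count
Sum = 49.0 + 28.2 + 44.9 + 23.2 + 25.4 + 42.3 + 41.7 + 38.5
Sum = 293.2 mm
Mean = 293.2 / 8 = 36.65 mm

36.65 mm


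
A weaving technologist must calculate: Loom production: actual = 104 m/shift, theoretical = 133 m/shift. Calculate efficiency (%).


Formula: Efficiency% = (Actual output / Theoretical output) * 100
Efficiency% = (104 / 133) * 100
Efficiency% = 0.781955 * 100 = 78.1955% ≈ 78.2%

78.2%


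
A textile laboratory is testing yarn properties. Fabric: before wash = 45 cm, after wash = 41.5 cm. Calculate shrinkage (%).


Formula: Shrinkage% = ((L_before - L_after) / L_before) * 100
Step 1: Shrinkage = 45 - 41.5 = 3.5 cm
Step 2: Shrinkage% = (3.5 / 45) * 100
Step 3: Shrinkage% = 0.077778 * 100 = 7.7778% ≈ 7.8%

7.8%


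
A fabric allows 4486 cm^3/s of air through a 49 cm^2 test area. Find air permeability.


Formula: Air Permeability = Airflow / Test Area
AP = 4486 cm^3/s / 49 cm^2
AP = 91.6 cm^3/s/cm^2

91.6 cm^3/s/cm^2


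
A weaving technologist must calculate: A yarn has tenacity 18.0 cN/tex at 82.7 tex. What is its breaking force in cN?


Formula: Breaking force = Tenacity * Linear density
F = 18.0 cN/tex * 82.7 tex
F = 1488.60 cN

1488.60 cN


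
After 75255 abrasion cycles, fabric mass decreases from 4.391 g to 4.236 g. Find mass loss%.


Formula: Mass loss% = ((m_before - m_after) / m_before) * 100
Step 1: Mass loss = 4.391 - 4.236 = 0.155 g
Step 2: Ratio = 0.155 / 4.391 = 0.0352995
Step 3: Mass loss% = 0.0352995 * 100 = 3.52995% ≈ 3.53%

3.53%


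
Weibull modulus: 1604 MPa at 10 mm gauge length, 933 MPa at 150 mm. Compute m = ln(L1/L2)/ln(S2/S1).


Formula: m = ln(L1/L2) / ln(S2/S1)
Step 1: ln(L1/L2) = ln(10/150) = -2.70805
Step 2: S2/S1 = 933/1604 = 0.58167
Step 3: ln(S2/S1) = ln(0.58167) = -0.54185
Step 4: m = -2.70805 / -0.54185 = 5.00

5.00 (Weibull m)


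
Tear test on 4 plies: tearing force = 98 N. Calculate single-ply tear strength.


Formula: Per-ply strength = Total force / Number of plies
Per-ply = 98 N / 4
Per-ply = 24.5 N

24.5 N


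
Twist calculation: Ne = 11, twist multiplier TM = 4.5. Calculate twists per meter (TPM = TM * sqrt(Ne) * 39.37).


Formula: TPM = TM * sqrt(Ne) * 39.37
Step 1: sqrt(Ne) = sqrt(11) = 3.3166
Step 2: TM * sqrt(Ne) = 4.5 * 3.3166 = 14.9247
Step 3: TPM = 14.9247 * 39.37 = 588 twists/m

588 twists/m


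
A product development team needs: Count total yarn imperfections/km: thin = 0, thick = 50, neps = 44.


Formula: Total = thin places + thick places + neps
Total = 0 + 50 + 44
Total = 94 imperfections/km

94 imperfections/km


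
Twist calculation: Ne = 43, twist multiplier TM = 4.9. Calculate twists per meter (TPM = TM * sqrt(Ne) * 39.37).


Formula: TPM = TM * sqrt(Ne) * 39.37
Step 1: sqrt(Ne) = sqrt(43) = 6.5574
Step 2: TM * sqrt(Ne) = 4.9 * 6.5574 = 32.1313
Step 3: TPM = 32.1313 * 39.37 = 1265 twists/m

1265 twists/m


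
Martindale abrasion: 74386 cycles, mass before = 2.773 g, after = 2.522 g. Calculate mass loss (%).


Formula: Mass loss% = ((m_before - m_after) / m_before) * 100
Step 1: Mass loss = 2.773 - 2.522 = 0.251 g
Step 2: Ratio = 0.251 / 2.773 = 0.0905157
Step 3: Mass loss% = 0.0905157 * 100 = 9.05157% ≈ 9.05%

9.05%


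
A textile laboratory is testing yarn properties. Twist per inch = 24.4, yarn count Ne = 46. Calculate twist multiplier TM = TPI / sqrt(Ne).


Formula: TM = TPI / sqrt(Ne)
Step 1: sqrt(Ne) = sqrt(46) = 6.7823
Step 2: TM = 24.4 / 6.7823 = 3.60

3.60 TM


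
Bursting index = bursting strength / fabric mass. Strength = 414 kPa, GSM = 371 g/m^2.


Formula: Bursting Index = Bursting Strength / Fabric GSM
BI = 414 kPa / 371 g/m^2
BI = 1.116 kPa/(g/m^2)

1.116 kPa/(g/m^2)


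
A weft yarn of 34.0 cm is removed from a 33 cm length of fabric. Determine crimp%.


Formula: Crimp% = ((L_yarn - L_fabric) / L_fabric) * 100
Step 1: Extension = 34.0 - 33 = 1.0 cm
Step 2: Crimp% = (1.0 / 33) * 100
Step 3: Crimp% = 0.030303 * 100 = 3.0303% ≈ 3.0%

3.0%


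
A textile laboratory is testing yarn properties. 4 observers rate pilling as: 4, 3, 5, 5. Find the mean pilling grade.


Formula: Mean = sum / count
Sum = 4 + 3 + 5 + 5 = 17
Mean = 17 / 4 = 4.3

4.3


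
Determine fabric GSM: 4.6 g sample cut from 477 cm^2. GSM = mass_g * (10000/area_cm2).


Formula: GSM = mass_g / area_m2
Step 1: Convert area: 477 cm^2 = 477 / 10000 = 0.0477 m^2
Step 2: GSM = 4.6 g / 0.0477 m^2 = 96.4 g/m^2

96.4 g/m^2


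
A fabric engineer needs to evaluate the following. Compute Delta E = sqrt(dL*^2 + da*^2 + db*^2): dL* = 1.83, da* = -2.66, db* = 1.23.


Formula: Delta E = sqrt(dL*^2 + da*^2 + db*^2)
Step 1: dL*^2 = 1.83^2 = 3.3489
Step 2: da*^2 = (-2.66)^2 = 7.0756
Step 3: db*^2 = 1.23^2 = 1.5129
Step 4: Sum = 3.3489 + 7.0756 + 1.5129 = 11.9374
Step 5: Delta E = sqrt(11.9374) = 3.46

3.46 Delta E


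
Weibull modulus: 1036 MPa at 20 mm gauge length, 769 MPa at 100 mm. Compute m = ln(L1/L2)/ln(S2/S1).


Formula: m = ln(L1/L2) / ln(S2/S1)
Step 1: ln(L1/L2) = ln(20/100) = -1.60944
Step 2: S2/S1 = 769/1036 = 0.74228
Step 3: ln(S2/S1) = ln(0.74228) = -0.29803
Step 4: m = -1.60944 / -0.29803 = 5.40

5.40 (Weibull m)


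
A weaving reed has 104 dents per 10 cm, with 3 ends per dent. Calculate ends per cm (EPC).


Formula: EPC = (dents per 10 cm * ends per dent) / 10
Step 1: Total ends per 10 cm = 104 * 3 = 312
Step 2: EPC = 312 / 10 = 31.2 ends/cm

31.2 ends/cm


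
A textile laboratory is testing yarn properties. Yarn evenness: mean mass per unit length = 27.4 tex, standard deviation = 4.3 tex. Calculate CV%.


Formula: CV% = (standard deviation / mean) * 100
Step 1: Ratio = 4.3 / 27.4 = 0.156934
Step 2: CV% = 0.156934 * 100 = 15.6934% ≈ 15.7%

15.7%


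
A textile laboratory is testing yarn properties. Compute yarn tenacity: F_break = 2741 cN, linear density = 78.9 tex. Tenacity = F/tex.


Formula: Tenacity = Breaking force / Linear density
Tenacity = 2741 cN / 78.9 tex
Tenacity = 34.74 cN/tex

34.74 cN/tex


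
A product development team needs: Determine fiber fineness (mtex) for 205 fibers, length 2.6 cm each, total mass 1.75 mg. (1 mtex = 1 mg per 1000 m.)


Formula: fineness (mtex) = mass (mg) / total length (km) = (mass_mg / total_length_m) * 1000
Step 1: Convert fiber length: 2.6 cm = 0.026 m
Step 2: Total fiber length = 205 * 0.026 = 5.33 m
Step 3: Linear density = 1.75 mg / 5.33 m = 0.3283 mg/m
Step 4: fineness = 0.3283 * 1000 = 328.3 mtex

328.3 mtex


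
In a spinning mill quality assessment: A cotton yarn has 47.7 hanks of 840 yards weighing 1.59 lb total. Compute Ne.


Formula: Ne = hanks / mass_lb
Substituting: Ne = 47.7 / 1.59
Ne = 30.0

30.0 Ne


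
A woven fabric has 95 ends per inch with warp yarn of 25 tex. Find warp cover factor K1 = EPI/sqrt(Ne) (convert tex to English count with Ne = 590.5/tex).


Formula: K1 = EPI / sqrt(Ne), with Ne = 590.5 / tex_warp
Step 1: Ne = 590.5 / 25 = 23.62
Step 2: sqrt(Ne) = sqrt(23.62) = 4.86
Step 3: K1 = 95 / 4.86 = 19.5

19.5


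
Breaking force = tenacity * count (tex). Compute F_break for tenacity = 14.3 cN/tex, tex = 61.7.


Formula: Breaking force = Tenacity * Linear density
F = 14.3 cN/tex * 61.7 tex
F = 882.31 cN

882.31 cN


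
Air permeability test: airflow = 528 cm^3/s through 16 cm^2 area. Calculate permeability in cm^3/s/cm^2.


Formula: Air Permeability = Airflow / Test Area
AP = 528 cm^3/s / 16 cm^2
AP = 33.0 cm^3/s/cm^2

33.0 cm^3/s/cm^2


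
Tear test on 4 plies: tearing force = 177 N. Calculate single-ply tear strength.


Formula: Per-ply strength = Total force / Number of plies
Per-ply = 177 N / 4
Per-ply = 44.25 N

44.25 N


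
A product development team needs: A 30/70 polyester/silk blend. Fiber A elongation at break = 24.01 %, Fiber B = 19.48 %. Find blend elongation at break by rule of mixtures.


Formula: Blend property = (fraction_A * property_A) + (fraction_B * property_B)
Step 1: Contribution A = 30/100 * 24.01 % = 7.203 %
Step 2: Contribution B = 70/100 * 19.48 % = 13.636 %
Step 3: Blend elongation at break = 7.203 + 13.636 = 20.839 %

20.839 %


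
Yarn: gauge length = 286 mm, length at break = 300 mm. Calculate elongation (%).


Formula: Elongation (%) = ((L_break - L0) / L0) * 100
Step 1: Extension = 300 - 286 = 14 mm
Step 2: Elongation = (14 / 286) * 100
Step 3: Elongation = 0.048951 * 100 = 4.8951% ≈ 4.9%

4.9%


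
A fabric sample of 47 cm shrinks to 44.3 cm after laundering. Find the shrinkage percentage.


Formula: Shrinkage% = ((L_before - L_after) / L_before) * 100
Step 1: Shrinkage = 47 - 44.3 = 2.7 cm
Step 2: Shrinkage% = (2.7 / 47) * 100
Step 3: Shrinkage% = 0.057447 * 100 = 5.7447% ≈ 5.7%

5.7%


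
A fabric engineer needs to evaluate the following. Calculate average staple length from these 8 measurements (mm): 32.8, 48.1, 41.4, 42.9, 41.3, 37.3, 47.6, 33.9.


Formula: Mean = sum of lengths / count
Sum = 32.8 + 48.1 + 41.4 + 42.9 + 41.3 + 37.3 + 47.6 + 33.9
Sum = 325.3 mm
Mean = 325.3 / 8 = 40.66 mm

40.66 mm


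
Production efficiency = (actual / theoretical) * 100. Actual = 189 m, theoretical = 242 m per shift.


Formula: Efficiency% = (Actual output / Theoretical output) * 100
Efficiency% = (189 / 242) * 100
Efficiency% = 0.780992 * 100 = 78.0992% ≈ 78.1%

78.1%


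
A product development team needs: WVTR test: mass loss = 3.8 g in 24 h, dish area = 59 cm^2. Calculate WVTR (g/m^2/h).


Formula: WVTR = mass_loss / (area * time)
Step 1: Convert area: 59 cm^2 = 0.0059 m^2
Step 2: WVTR = 3.8 g / (0.0059 m^2 * 24 h)
Step 3: WVTR = 3.8 / 0.1416 = 26.8 g/m^2/h

26.8 g/m^2/h


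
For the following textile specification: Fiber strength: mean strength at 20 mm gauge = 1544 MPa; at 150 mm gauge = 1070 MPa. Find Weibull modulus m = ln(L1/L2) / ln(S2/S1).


Formula: m = ln(L1/L2) / ln(S2/S1)
Step 1: ln(L1/L2) = ln(20/150) = -2.01490
Step 2: S2/S1 = 1070/1544 = 0.69301
Step 3: ln(S2/S1) = ln(0.69301) = -0.36671
Step 4: m = -2.01490 / -0.36671 = 5.49

5.49 (Weibull m)


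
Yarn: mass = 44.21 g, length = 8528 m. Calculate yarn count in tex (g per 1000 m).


Formula: Tex = (mass_g / length_m) * 1000
Substituting: Tex = (44.21 / 8528) * 1000
Intermediate: 44.21 / 8528 = 0.0051841 g/m
Tex = 0.0051841 * 1000 = 5.18 tex

5.18 tex


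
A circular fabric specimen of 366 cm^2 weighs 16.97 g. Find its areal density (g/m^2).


Formula: GSM = mass_g / area_m2
Step 1: Convert area: 366 cm^2 = 366 / 10000 = 0.0366 m^2
Step 2: GSM = 16.97 g / 0.0366 m^2 = 463.7 g/m^2

463.7 g/m^2


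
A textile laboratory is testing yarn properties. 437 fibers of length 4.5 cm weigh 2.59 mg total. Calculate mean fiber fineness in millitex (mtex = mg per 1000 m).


Formula: fineness (mtex) = mass (mg) / total length (km) = (mass_mg / total_length_m) * 1000
Step 1: Convert fiber length: 4.5 cm = 0.045 m
Step 2: Total fiber length = 437 * 0.045 = 19.665 m
Step 3: Linear density = 2.59 mg / 19.665 m = 0.1317 mg/m
Step 4: fineness = 0.1317 * 1000 = 131.7 mtex

131.7 mtex


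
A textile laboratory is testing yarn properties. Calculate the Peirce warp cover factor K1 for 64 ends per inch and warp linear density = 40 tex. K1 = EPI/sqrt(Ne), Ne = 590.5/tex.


Formula: K1 = EPI / sqrt(Ne), with Ne = 590.5 / tex_warp
Step 1: Ne = 590.5 / 40 = 14.763
Step 2: sqrt(Ne) = sqrt(14.763) = 3.8423
Step 3: K1 = 64 / 3.8423 = 16.7

16.7


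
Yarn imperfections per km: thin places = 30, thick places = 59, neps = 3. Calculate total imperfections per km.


Formula: Total = thin places + thick places + neps
Total = 30 + 59 + 3
Total = 92 imperfections/km

92 imperfections/km


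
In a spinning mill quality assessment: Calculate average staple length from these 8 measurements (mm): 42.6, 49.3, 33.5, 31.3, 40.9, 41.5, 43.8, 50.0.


Formula: Mean = sum of lengths / count
Sum = 42.6 + 49.3 + 33.5 + 31.3 + 40.9 + 41.5 + 43.8 + 50.0
Sum = 332.9 mm
Mean = 332.9 / 8 = 41.61 mm

41.61 mm


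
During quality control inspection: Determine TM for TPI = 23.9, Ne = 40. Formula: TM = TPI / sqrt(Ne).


Formula: TM = TPI / sqrt(Ne)
Step 1: sqrt(Ne) = sqrt(40) = 6.3246
Step 2: TM = 23.9 / 6.3246 = 3.78

3.78 TM


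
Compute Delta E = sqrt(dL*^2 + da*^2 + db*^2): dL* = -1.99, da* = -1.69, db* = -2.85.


Formula: Delta E = sqrt(dL*^2 + da*^2 + db*^2)
Step 1: dL*^2 = (-1.99)^2 = 3.9601
Step 2: da*^2 = (-1.69)^2 = 2.8561
Step 3: db*^2 = (-2.85)^2 = 8.1225
Step 4: Sum = 3.9601 + 2.8561 + 8.1225 = 14.9387
Step 5: Delta E = sqrt(14.9387) = 3.87

3.87 Delta E


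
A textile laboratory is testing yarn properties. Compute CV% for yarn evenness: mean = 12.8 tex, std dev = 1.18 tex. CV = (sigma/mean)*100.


Formula: CV% = (standard deviation / mean) * 100
Step 1: Ratio = 1.18 / 12.8 = 0.092188
Step 2: CV% = 0.092188 * 100 = 9.2188% ≈ 9.2%

9.2%


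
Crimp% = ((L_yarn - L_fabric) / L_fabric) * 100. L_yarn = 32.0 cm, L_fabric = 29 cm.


Formula: Crimp% = ((L_yarn - L_fabric) / L_fabric) * 100
Step 1: Extension = 32.0 - 29 = 3.0 cm
Step 2: Crimp% = (3.0 / 29) * 100
Step 3: Crimp% = 0.103448 * 100 = 10.3448% ≈ 10.3%

10.3%


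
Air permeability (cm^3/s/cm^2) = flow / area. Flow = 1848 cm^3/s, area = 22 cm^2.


Formula: Air Permeability = Airflow / Test Area
AP = 1848 cm^3/s / 22 cm^2
AP = 84.0 cm^3/s/cm^2

84.0 cm^3/s/cm^2


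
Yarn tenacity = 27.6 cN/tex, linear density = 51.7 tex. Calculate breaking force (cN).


Formula: Breaking force = Tenacity * Linear density
F = 27.6 cN/tex * 51.7 tex
F = 1426.92 cN

1426.92 cN


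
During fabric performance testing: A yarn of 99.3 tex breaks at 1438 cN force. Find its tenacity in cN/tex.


Formula: Tenacity = Breaking force / Linear density
Tenacity = 1438 cN / 99.3 tex
Tenacity = 14.48 cN/tex

14.48 cN/tex


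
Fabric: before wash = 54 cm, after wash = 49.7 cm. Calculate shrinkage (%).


Formula: Shrinkage% = ((L_before - L_after) / L_before) * 100
Step 1: Shrinkage = 54 - 49.7 = 4.3 cm
Step 2: Shrinkage% = (4.3 / 54) * 100
Step 3: Shrinkage% = 0.07963 * 100 = 7.963% ≈ 8.0%

8.0%


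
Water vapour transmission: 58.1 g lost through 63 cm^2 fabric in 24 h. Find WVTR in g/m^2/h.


Formula: WVTR = mass_loss / (area * time)
Step 1: Convert area: 63 cm^2 = 0.0063 m^2
Step 2: WVTR = 58.1 g / (0.0063 m^2 * 24 h)
Step 3: WVTR = 58.1 / 0.1512 = 384.3 g/m^2/h

384.3 g/m^2/h


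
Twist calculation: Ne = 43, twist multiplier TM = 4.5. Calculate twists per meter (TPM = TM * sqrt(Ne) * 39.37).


Formula: TPM = TM * sqrt(Ne) * 39.37
Step 1: sqrt(Ne) = sqrt(43) = 6.5574
Step 2: TM * sqrt(Ne) = 4.5 * 6.5574 = 29.5083
Step 3: TPM = 29.5083 * 39.37 = 1162 twists/m

1162 twists/m


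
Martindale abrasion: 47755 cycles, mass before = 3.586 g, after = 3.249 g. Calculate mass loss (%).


Formula: Mass loss% = ((m_before - m_after) / m_before) * 100
Step 1: Mass loss = 3.586 - 3.249 = 0.337 g
Step 2: Ratio = 0.337 / 3.586 = 0.0939766
Step 3: Mass loss% = 0.0939766 * 100 = 9.39766% ≈ 9.40%

9.40%


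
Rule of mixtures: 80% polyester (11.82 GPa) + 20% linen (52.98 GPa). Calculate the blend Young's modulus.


Formula: Blend property = (fraction_A * property_A) + (fraction_B * property_B)
Step 1: Contribution A = 80/100 * 11.82 GPa = 9.456 GPa
Step 2: Contribution B = 20/100 * 52.98 GPa = 10.596 GPa
Step 3: Blend Young's modulus = 9.456 + 10.596 = 20.052 GPa

20.052 GPa


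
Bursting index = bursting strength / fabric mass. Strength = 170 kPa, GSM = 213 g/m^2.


Formula: Bursting Index = Bursting Strength / Fabric GSM
BI = 170 kPa / 213 g/m^2
BI = 0.798 kPa/(g/m^2)

0.798 kPa/(g/m^2)


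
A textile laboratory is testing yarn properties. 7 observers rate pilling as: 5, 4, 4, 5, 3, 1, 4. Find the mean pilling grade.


Formula: Mean = sum / count
Sum = 5 + 4 + 4 + 5 + 3 + 1 + 4 = 26
Mean = 26 / 7 = 3.7

3.7


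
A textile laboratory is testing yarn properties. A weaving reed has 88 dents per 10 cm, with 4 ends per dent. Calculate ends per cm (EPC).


Formula: EPC = (dents per 10 cm * ends per dent) / 10
Step 1: Total ends per 10 cm = 88 * 4 = 352
Step 2: EPC = 352 / 10 = 35.2 ends/cm

35.2 ends/cm


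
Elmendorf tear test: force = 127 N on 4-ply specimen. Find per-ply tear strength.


Formula: Per-ply strength = Total force / Number of plies
Per-ply = 127 N / 4
Per-ply = 31.75 N

31.75 N


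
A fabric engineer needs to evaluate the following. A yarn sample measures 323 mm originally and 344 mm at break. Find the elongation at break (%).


Formula: Elongation (%) = ((L_break - L0) / L0) * 100
Step 1: Extension = 344 - 323 = 21 mm
Step 2: Elongation = (21 / 323) * 100
Step 3: Elongation = 0.065015 * 100 = 6.5015% ≈ 6.5%

6.5%


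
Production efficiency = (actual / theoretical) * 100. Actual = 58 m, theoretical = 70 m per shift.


Formula: Efficiency% = (Actual output / Theoretical output) * 100
Efficiency% = (58 / 70) * 100
Efficiency% = 0.828571 * 100 = 82.8571% ≈ 82.9%

82.9%


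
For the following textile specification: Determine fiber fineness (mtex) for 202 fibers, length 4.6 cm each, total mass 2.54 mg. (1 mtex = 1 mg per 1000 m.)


Formula: fineness (mtex) = mass (mg) / total length (km) = (mass_mg / total_length_m) * 1000
Step 1: Convert fiber length: 4.6 cm = 0.046 m
Step 2: Total fiber length = 202 * 0.046 = 9.292 m
Step 3: Linear density = 2.54 mg / 9.292 m = 0.2734 mg/m
Step 4: fineness = 0.2734 * 1000 = 273.4 mtex

273.4 mtex


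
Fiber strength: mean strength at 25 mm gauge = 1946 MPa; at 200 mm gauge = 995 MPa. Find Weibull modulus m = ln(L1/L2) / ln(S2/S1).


Formula: m = ln(L1/L2) / ln(S2/S1)
Step 1: ln(L1/L2) = ln(25/200) = -2.07944
Step 2: S2/S1 = 995/1946 = 0.51131
Step 3: ln(S2/S1) = ln(0.51131) = -0.67078
Step 4: m = -2.07944 / -0.67078 = 3.10

3.10 (Weibull m)


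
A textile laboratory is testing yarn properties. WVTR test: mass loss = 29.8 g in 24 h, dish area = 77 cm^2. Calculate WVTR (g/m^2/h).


Formula: WVTR = mass_loss / (area * time)
Step 1: Convert area: 77 cm^2 = 0.0077 m^2
Step 2: WVTR = 29.8 g / (0.0077 m^2 * 24 h)
Step 3: WVTR = 29.8 / 0.1848 = 161.3 g/m^2/h

161.3 g/m^2/h


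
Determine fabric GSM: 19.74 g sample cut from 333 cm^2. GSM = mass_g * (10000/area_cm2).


Formula: GSM = mass_g / area_m2
Step 1: Convert area: 333 cm^2 = 333 / 10000 = 0.0333 m^2
Step 2: GSM = 19.74 g / 0.0333 m^2 = 592.8 g/m^2

592.8 g/m^2


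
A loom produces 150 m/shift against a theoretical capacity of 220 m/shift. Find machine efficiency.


Formula: Efficiency% = (Actual output / Theoretical output) * 100
Efficiency% = (150 / 220) * 100
Efficiency% = 0.681818 * 100 = 68.1818% ≈ 68.2%

68.2%


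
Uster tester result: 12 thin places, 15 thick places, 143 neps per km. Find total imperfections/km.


Formula: Total = thin places + thick places + neps
Total = 12 + 15 + 143
Total = 170 imperfections/km

170 imperfections/km


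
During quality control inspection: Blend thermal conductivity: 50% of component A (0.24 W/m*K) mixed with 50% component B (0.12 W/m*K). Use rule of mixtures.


Formula: Blend property = (fraction_A * property_A) + (fraction_B * property_B)
Step 1: Contribution A = 50/100 * 0.24 W/m*K = 0.12 W/m*K
Step 2: Contribution B = 50/100 * 0.12 W/m*K = 0.06 W/m*K
Step 3: Blend thermal conductivity = 0.12 + 0.06 = 0.18 W/m*K

0.18 W/m*K


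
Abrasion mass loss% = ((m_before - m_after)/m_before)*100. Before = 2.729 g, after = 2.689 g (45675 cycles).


Formula: Mass loss% = ((m_before - m_after) / m_before) * 100
Step 1: Mass loss = 2.729 - 2.689 = 0.04 g
Step 2: Ratio = 0.04 / 2.729 = 0.0146574
Step 3: Mass loss% = 0.0146574 * 100 = 1.46574% ≈ 1.47%

1.47%


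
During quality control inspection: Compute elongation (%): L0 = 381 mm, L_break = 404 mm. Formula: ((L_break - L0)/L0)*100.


Formula: Elongation (%) = ((L_break - L0) / L0) * 100
Step 1: Extension = 404 - 381 = 23 mm
Step 2: Elongation = (23 / 381) * 100
Step 3: Elongation = 0.060367 * 100 = 6.0367% ≈ 6.0%

6.0%


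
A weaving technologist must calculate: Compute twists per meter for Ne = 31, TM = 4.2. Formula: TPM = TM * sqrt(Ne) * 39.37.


Formula: TPM = TM * sqrt(Ne) * 39.37
Step 1: sqrt(Ne) = sqrt(31) = 5.5678
Step 2: TM * sqrt(Ne) = 4.2 * 5.5678 = 23.3848
Step 3: TPM = 23.3848 * 39.37 = 921 twists/m

921 twists/m


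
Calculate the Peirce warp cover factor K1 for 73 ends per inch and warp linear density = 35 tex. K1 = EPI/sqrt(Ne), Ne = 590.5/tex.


Formula: K1 = EPI / sqrt(Ne), with Ne = 590.5 / tex_warp
Step 1: Ne = 590.5 / 35 = 16.871
Step 2: sqrt(Ne) = sqrt(16.871) = 4.1074
Step 3: K1 = 73 / 4.1074 = 17.8

17.8


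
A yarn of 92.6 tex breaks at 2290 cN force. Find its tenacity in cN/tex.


Formula: Tenacity = Breaking force / Linear density
Tenacity = 2290 cN / 92.6 tex
Tenacity = 24.73 cN/tex

24.73 cN/tex


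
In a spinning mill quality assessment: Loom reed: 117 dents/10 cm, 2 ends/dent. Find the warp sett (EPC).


Formula: EPC = (dents per 10 cm * ends per dent) / 10
Step 1: Total ends per 10 cm = 117 * 2 = 234
Step 2: EPC = 234 / 10 = 23.4 ends/cm

23.4 ends/cm


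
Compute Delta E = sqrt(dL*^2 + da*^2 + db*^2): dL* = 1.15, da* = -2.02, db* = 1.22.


Formula: Delta E = sqrt(dL*^2 + da*^2 + db*^2)
Step 1: dL*^2 = 1.15^2 = 1.3225
Step 2: da*^2 = (-2.02)^2 = 4.0804
Step 3: db*^2 = 1.22^2 = 1.4884
Step 4: Sum = 1.3225 + 4.0804 + 1.4884 = 6.8913
Step 5: Delta E = sqrt(6.8913) = 2.63

2.63 Delta E


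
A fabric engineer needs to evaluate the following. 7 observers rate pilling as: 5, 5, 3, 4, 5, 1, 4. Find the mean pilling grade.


Formula: Mean = sum / count
Sum = 5 + 5 + 3 + 4 + 5 + 1 + 4 = 27
Mean = 27 / 7 = 3.9

3.9
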